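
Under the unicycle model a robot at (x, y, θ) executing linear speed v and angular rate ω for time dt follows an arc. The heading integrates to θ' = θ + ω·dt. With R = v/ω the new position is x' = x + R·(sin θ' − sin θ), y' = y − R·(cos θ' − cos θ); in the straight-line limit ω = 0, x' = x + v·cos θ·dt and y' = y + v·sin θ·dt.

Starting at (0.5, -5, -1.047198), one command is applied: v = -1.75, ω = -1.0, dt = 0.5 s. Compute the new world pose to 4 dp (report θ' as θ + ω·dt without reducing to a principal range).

(0.2660, -4.1663, -1.5472)

θ' = -1.0472 + -1.0·0.5 = -1.5472
R = v/ω = -1.75/-1.0 = 1.7500
x' = 0.5 + 1.7500·(sin -1.5472 − sin -1.0472) = 0.2660
y' = -5 − 1.7500·(cos -1.5472 − cos -1.0472) = -4.1663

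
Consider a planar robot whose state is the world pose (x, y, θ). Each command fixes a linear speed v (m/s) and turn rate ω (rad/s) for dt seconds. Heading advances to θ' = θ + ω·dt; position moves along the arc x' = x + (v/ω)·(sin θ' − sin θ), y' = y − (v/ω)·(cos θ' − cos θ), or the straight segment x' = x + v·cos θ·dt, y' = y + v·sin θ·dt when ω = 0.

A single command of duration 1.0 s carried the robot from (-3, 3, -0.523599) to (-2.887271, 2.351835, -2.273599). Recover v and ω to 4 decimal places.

Δθ = -2.273599 − -0.523599 = -1.750000
ω = Δθ/dt = -1.750000/1.0 = -1.7500
R = −Δy/(cos θ' − cos θ) = -0.4286
v = R·ω = -0.4286·-1.7500 = 0.7500

v = 0.7500, ω = -1.7500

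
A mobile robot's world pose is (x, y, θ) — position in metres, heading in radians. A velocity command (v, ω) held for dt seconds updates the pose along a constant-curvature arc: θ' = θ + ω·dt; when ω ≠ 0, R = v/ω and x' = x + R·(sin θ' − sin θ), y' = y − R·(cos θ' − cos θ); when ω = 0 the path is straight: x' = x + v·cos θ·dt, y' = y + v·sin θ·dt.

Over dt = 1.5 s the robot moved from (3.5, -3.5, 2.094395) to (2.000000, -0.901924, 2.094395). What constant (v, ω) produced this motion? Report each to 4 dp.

v = 2.0000, ω = 0.0000

Δθ = 2.094395 − 2.094395 = 0.000000
ω = Δθ/dt = 0.000000/1.5 = 0.0000
ω = 0 → v = (Δx·cos θ + Δy·sin θ)/dt = 2.0000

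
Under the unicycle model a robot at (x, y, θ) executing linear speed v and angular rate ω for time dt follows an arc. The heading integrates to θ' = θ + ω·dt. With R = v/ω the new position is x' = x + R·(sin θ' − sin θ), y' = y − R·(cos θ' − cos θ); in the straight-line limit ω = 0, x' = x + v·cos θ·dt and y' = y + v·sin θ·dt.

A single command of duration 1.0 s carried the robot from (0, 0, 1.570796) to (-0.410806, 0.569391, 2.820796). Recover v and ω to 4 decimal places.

Δθ = 2.820796 − 1.570796 = 1.250000
ω = Δθ/dt = 1.250000/1.0 = 1.2500
R = −Δy/(cos θ' − cos θ) = 0.6000
v = R·ω = 0.6000·1.2500 = 0.7500

v = 0.7500, ω = 1.2500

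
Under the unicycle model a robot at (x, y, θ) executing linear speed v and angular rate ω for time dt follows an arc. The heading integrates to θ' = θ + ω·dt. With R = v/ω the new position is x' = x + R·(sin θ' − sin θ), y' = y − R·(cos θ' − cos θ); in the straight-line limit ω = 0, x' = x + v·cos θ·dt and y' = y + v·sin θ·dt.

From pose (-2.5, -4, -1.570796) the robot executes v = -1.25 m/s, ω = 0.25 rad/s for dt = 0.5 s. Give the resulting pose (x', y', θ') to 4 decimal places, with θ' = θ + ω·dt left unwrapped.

θ' = -1.5708 + 0.25·0.5 = -1.4458
R = v/ω = -1.25/0.25 = -5.0000
x' = -2.5 + -5.0000·(sin -1.4458 − sin -1.5708) = -2.5390
y' = -4 − -5.0000·(cos -1.4458 − cos -1.5708) = -3.3766

(-2.5390, -3.3766, -1.4458)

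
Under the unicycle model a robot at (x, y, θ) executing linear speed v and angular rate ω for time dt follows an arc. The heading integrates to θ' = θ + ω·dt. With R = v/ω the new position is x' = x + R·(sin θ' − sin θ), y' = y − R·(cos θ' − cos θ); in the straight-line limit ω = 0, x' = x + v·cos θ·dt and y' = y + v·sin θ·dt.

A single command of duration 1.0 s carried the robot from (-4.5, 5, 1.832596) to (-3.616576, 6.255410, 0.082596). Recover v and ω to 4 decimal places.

Δθ = 0.082596 − 1.832596 = -1.750000
ω = Δθ/dt = -1.750000/1.0 = -1.7500
R = −Δy/(cos θ' − cos θ) = -1.0000
v = R·ω = -1.0000·-1.7500 = 1.7500

v = 1.7500, ω = -1.7500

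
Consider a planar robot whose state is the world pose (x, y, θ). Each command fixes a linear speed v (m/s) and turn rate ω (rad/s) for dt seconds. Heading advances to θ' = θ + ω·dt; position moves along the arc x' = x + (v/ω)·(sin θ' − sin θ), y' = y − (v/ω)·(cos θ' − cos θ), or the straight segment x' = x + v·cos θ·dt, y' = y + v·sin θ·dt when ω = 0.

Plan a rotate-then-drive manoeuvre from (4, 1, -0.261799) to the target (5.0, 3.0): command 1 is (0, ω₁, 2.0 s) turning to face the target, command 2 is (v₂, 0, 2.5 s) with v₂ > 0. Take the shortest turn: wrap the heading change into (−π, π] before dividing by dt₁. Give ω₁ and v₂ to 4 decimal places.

ω₁ = 0.6845, v₂ = 0.8944

heading to target = atan2(3−1, 5−4) = 1.1071
Δθ = wrap(1.1071 − -0.2618) = 1.3689; ω₁ = Δθ/dt₁ = 0.6845
distance = √((5−4)² + (3−1)²) = 2.2361; v₂ = distance/dt₂ = 0.8944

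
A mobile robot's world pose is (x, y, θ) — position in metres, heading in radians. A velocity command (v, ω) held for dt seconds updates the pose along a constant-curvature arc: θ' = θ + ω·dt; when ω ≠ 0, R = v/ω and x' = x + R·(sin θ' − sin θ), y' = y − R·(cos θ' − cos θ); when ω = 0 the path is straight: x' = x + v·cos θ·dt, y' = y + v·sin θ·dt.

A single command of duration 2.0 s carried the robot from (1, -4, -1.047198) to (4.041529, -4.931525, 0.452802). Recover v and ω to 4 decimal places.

v = 1.7500, ω = 0.7500

Δθ = 0.452802 − -1.047198 = 1.500000
ω = Δθ/dt = 1.500000/2.0 = 0.7500
R = Δx/(sin θ' − sin θ) = 2.3333
v = R·ω = 2.3333·0.7500 = 1.7500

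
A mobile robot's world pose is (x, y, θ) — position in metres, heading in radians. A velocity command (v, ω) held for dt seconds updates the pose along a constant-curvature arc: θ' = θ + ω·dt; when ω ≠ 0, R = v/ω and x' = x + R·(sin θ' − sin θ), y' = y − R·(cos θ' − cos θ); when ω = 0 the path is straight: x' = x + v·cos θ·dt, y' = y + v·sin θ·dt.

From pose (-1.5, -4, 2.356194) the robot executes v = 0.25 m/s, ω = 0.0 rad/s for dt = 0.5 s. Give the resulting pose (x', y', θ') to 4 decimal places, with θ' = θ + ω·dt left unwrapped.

(-1.5884, -3.9116, 2.3562)

θ' = 2.3562 + 0.0·0.5 = 2.3562
ω = 0 → straight: x' = -1.5 + 0.25·cos(2.3562)·0.5 = -1.5884
y' = -4 + 0.25·sin(2.3562)·0.5 = -3.9116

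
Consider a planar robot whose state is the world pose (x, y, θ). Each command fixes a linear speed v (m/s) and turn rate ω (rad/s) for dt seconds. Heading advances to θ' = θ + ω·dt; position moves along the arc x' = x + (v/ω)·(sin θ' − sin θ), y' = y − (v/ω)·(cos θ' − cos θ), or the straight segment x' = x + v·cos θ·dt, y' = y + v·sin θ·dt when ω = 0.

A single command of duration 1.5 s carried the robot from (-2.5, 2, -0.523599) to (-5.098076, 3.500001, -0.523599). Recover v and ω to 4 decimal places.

Δθ = -0.523599 − -0.523599 = 0.000000
ω = Δθ/dt = 0.000000/1.5 = 0.0000
ω = 0 → v = (Δx·cos θ + Δy·sin θ)/dt = -2.0000

v = -2.0000, ω = 0.0000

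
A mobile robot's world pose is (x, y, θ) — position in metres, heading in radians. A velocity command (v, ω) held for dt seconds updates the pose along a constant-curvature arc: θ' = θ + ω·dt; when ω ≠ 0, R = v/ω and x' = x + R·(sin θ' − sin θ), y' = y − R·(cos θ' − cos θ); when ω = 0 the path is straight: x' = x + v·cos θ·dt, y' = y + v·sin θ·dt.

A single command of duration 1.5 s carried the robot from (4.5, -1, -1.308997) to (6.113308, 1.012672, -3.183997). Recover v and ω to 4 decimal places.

Δθ = -3.183997 − -1.308997 = -1.875000
ω = Δθ/dt = -1.875000/1.5 = -1.2500
R = −Δy/(cos θ' − cos θ) = 1.6000
v = R·ω = 1.6000·-1.2500 = -2.0000

v = -2.0000, ω = -1.2500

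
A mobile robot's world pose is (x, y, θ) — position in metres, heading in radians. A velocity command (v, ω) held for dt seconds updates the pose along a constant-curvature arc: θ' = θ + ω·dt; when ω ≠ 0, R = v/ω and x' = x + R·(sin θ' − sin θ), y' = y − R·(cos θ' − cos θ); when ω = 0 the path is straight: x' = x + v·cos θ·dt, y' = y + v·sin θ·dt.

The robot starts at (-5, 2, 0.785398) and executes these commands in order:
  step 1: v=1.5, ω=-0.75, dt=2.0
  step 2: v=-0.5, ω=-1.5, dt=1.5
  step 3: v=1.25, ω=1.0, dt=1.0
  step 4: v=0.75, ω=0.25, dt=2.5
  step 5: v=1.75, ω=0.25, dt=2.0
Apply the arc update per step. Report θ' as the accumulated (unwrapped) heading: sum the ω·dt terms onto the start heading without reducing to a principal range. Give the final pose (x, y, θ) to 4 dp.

step 1: θ'=-0.7146 (R=-2.0000) → pose (-2.2752, 2.0965, -0.7146)
step 2: θ'=-2.9646 (R=0.3333) → pose (-2.1154, 2.6764, -2.9646)
step 3: θ'=-1.9646 (R=1.2500) → pose (-3.0496, 1.9256, -1.9646)
step 4: θ'=-1.3396 (R=3.0000) → pose (-3.1995, 0.0870, -1.3396)
step 5: θ'=-0.8396 (R=7.0000) → pose (-1.5963, -2.9833, -0.8396)

(-1.5963, -2.9833, -0.8396)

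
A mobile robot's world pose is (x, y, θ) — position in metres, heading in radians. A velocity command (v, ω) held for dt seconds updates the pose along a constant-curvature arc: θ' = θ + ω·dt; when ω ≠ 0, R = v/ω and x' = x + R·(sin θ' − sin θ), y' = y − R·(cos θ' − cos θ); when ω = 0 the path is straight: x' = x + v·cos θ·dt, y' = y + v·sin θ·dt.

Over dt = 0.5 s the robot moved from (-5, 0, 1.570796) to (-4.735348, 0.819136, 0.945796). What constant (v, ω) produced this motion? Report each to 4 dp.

Δθ = 0.945796 − 1.570796 = -0.625000
ω = Δθ/dt = -0.625000/0.5 = -1.2500
R = −Δy/(cos θ' − cos θ) = -1.4000
v = R·ω = -1.4000·-1.2500 = 1.7500

v = 1.7500, ω = -1.2500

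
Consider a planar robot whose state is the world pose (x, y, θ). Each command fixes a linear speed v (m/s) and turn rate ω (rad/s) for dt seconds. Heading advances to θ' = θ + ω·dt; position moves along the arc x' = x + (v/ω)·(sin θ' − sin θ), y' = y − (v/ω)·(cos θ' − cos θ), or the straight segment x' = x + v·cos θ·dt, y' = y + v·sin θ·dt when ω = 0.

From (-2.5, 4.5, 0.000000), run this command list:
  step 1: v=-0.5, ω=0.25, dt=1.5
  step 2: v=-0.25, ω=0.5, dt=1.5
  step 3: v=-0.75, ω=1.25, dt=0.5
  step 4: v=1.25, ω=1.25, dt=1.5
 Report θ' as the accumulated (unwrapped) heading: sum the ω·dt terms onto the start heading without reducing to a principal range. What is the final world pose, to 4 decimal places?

step 1: θ'=0.3750 (R=-2.0000) → pose (-3.2325, 4.3610, 0.3750)
step 2: θ'=1.1250 (R=-0.5000) → pose (-3.5005, 4.1113, 1.1250)
step 3: θ'=1.7500 (R=-0.6000) → pose (-3.5496, 3.7457, 1.7500)
step 4: θ'=3.6250 (R=1.0000) → pose (-4.9984, 4.4529, 3.6250)

(-4.9984, 4.4529, 3.6250)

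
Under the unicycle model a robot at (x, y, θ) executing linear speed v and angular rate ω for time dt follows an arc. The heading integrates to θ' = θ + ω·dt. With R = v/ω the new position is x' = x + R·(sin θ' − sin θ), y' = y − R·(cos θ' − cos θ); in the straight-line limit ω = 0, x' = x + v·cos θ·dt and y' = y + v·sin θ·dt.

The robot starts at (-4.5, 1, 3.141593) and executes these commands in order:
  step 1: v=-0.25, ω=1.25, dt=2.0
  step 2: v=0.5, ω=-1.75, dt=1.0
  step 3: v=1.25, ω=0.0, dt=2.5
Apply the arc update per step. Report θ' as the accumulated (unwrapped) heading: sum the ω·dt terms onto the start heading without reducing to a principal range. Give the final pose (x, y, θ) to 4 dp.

step 1: θ'=5.6416 (R=-0.2000) → pose (-4.3803, 1.3602, 5.6416)
step 2: θ'=3.8916 (R=-0.2857) → pose (-4.3565, 0.9223, 3.8916)
step 3: θ'=3.8916 (straight) → pose (-6.6431, -1.2078, 3.8916)

(-6.6431, -1.2078, 3.8916)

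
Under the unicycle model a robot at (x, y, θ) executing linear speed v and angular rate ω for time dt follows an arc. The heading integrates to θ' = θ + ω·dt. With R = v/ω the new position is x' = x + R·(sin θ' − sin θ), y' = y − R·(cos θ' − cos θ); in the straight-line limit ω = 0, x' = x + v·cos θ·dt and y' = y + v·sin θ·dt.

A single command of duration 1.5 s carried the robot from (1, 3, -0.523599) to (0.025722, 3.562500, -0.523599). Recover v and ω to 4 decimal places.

v = -0.7500, ω = 0.0000

Δθ = -0.523599 − -0.523599 = 0.000000
ω = Δθ/dt = 0.000000/1.5 = 0.0000
ω = 0 → v = (Δx·cos θ + Δy·sin θ)/dt = -0.7500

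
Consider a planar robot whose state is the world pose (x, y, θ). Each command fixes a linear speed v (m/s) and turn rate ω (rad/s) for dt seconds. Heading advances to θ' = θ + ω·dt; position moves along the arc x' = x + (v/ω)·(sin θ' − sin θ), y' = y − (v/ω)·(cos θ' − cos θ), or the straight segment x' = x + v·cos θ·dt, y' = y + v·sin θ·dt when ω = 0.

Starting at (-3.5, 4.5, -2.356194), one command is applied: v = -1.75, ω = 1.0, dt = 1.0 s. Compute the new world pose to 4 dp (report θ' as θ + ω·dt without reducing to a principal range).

θ' = -2.3562 + 1.0·1.0 = -1.3562
R = v/ω = -1.75/1.0 = -1.7500
x' = -3.5 + -1.7500·(sin -1.3562 − sin -2.3562) = -3.0276
y' = 4.5 − -1.7500·(cos -1.3562 − cos -2.3562) = 6.1101

(-3.0276, 6.1101, -1.3562)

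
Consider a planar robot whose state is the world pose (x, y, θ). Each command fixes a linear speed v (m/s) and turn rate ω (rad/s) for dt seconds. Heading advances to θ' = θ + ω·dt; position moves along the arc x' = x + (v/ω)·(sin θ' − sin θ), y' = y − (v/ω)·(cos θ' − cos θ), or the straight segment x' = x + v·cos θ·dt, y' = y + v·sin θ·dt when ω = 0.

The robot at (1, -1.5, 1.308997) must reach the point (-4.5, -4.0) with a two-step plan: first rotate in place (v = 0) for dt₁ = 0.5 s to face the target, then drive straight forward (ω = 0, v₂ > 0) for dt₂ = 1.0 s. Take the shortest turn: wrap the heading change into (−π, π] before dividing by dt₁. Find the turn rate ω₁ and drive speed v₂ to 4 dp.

ω₁ = 4.5184, v₂ = 6.0415

heading to target = atan2(-4−-1.5, -4.5−1) = -2.7150
Δθ = wrap(-2.7150 − 1.3090) = 2.2592; ω₁ = Δθ/dt₁ = 4.5184
distance = √((-4.5−1)² + (-4−-1.5)²) = 6.0415; v₂ = distance/dt₂ = 6.0415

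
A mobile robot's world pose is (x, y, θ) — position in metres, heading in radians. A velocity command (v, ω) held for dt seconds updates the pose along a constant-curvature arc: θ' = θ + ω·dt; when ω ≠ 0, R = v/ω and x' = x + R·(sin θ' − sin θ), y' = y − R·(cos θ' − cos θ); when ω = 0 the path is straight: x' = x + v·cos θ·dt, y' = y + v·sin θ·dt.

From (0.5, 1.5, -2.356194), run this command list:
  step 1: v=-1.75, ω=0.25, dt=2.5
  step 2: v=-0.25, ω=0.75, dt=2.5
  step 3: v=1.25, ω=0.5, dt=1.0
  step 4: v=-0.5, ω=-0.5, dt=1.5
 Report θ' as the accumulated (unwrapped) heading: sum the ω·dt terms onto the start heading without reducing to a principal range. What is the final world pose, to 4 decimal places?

step 1: θ'=-1.7312 (R=-7.0000) → pose (2.4604, 5.3318, -1.7312)
step 2: θ'=0.1438 (R=-0.3333) → pose (2.0836, 5.7149, 0.1438)
step 3: θ'=0.6438 (R=2.5000) → pose (3.2259, 6.1896, 0.6438)
step 4: θ'=-0.1062 (R=1.0000) → pose (2.5197, 5.9950, -0.1062)

(2.5197, 5.9950, -0.1062)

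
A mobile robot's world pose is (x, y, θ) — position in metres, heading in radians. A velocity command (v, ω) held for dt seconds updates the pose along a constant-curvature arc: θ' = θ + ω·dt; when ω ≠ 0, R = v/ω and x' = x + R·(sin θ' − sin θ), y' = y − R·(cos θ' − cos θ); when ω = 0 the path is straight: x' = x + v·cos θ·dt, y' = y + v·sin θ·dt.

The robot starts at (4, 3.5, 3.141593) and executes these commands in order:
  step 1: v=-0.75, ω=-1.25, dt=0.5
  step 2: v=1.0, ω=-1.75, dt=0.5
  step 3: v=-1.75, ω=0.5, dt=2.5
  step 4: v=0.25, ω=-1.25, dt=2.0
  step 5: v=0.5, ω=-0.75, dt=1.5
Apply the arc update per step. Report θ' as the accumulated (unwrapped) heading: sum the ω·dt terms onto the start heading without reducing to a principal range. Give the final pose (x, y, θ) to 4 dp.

(7.4146, 0.9237, -0.7334)

step 1: θ'=2.5166 (R=0.6000) → pose (4.3511, 3.3866, 2.5166)
step 2: θ'=1.6416 (R=-0.5714) → pose (4.1154, 3.8096, 1.6416)
step 3: θ'=2.8916 (R=-3.5000) → pose (6.7407, 0.6660, 2.8916)
step 4: θ'=0.3916 (R=-0.2000) → pose (6.7139, 1.0446, 0.3916)
step 5: θ'=-0.7334 (R=-0.6667) → pose (7.4146, 0.9237, -0.7334)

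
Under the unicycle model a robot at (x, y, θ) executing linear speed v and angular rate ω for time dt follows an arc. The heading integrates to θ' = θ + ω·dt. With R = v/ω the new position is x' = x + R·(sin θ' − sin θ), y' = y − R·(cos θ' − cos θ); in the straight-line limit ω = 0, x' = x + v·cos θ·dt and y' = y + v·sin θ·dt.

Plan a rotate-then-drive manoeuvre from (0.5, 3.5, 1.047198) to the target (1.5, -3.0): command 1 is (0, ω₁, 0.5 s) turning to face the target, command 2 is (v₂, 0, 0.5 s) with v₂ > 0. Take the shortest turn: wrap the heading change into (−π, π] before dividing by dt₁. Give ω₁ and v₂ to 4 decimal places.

ω₁ = -4.9307, v₂ = 13.1529

heading to target = atan2(-3−3.5, 1.5−0.5) = -1.4181
Δθ = wrap(-1.4181 − 1.0472) = -2.4653; ω₁ = Δθ/dt₁ = -4.9307
distance = √((1.5−0.5)² + (-3−3.5)²) = 6.5765; v₂ = distance/dt₂ = 13.1529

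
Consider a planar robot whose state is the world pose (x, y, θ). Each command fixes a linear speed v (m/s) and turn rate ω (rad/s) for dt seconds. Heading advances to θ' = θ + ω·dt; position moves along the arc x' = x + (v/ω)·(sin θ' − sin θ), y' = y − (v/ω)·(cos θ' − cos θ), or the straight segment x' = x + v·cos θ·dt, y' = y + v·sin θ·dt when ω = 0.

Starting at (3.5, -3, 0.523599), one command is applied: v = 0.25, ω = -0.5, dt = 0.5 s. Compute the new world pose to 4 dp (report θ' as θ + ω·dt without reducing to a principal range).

(3.6149, -2.9516, 0.2736)

θ' = 0.5236 + -0.5·0.5 = 0.2736
R = v/ω = 0.25/-0.5 = -0.5000
x' = 3.5 + -0.5000·(sin 0.2736 − sin 0.5236) = 3.6149
y' = -3 − -0.5000·(cos 0.2736 − cos 0.5236) = -2.9516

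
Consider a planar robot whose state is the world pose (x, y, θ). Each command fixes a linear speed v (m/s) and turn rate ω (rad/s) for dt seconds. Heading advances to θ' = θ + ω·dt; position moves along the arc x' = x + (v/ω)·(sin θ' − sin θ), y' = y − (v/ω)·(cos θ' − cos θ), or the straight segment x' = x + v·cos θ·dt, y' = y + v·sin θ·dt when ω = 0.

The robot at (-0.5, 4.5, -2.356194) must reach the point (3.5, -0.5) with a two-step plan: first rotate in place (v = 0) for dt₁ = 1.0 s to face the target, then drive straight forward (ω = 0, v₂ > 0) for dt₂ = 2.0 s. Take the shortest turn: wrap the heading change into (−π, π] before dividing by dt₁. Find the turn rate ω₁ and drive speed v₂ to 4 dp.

heading to target = atan2(-0.5−4.5, 3.5−-0.5) = -0.8961
Δθ = wrap(-0.8961 − -2.3562) = 1.4601; ω₁ = Δθ/dt₁ = 1.4601
distance = √((3.5−-0.5)² + (-0.5−4.5)²) = 6.4031; v₂ = distance/dt₂ = 3.2016

ω₁ = 1.4601, v₂ = 3.2016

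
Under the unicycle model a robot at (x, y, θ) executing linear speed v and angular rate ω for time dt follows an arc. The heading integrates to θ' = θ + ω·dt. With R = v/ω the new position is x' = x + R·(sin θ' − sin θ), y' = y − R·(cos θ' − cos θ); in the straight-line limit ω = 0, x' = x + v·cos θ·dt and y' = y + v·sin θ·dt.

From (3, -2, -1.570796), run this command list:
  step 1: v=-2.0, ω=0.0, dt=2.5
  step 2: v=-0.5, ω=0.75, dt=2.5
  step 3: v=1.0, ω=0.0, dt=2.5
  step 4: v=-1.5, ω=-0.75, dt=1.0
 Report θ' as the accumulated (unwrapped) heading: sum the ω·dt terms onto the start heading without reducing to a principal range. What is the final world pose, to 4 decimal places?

step 1: θ'=-1.5708 (straight) → pose (3.0000, 3.0000, -1.5708)
step 2: θ'=0.3042 (R=-0.6667) → pose (2.1336, 3.6361, 0.3042)
step 3: θ'=0.3042 (straight) → pose (4.5189, 4.3849, 0.3042)
step 4: θ'=-0.4458 (R=2.0000) → pose (3.0574, 4.4885, -0.4458)

(3.0574, 4.4885, -0.4458)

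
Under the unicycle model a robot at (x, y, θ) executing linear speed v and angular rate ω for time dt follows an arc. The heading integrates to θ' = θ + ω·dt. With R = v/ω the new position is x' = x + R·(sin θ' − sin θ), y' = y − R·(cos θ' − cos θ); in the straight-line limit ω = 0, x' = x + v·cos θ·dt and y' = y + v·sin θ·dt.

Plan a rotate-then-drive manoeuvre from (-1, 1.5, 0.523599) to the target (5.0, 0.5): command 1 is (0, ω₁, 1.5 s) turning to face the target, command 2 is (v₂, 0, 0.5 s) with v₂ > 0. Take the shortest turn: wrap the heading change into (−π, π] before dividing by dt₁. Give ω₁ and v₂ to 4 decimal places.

heading to target = atan2(0.5−1.5, 5−-1) = -0.1651
Δθ = wrap(-0.1651 − 0.5236) = -0.6887; ω₁ = Δθ/dt₁ = -0.4592
distance = √((5−-1)² + (0.5−1.5)²) = 6.0828; v₂ = distance/dt₂ = 12.1655

ω₁ = -0.4592, v₂ = 12.1655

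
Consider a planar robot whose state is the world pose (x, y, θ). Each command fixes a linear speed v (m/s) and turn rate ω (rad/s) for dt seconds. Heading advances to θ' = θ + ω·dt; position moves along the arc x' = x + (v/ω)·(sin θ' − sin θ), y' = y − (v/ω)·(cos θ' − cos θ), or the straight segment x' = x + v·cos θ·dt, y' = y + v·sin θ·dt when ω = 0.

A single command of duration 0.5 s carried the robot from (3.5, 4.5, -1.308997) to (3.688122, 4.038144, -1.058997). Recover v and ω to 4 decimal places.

v = 1.0000, ω = 0.5000

Δθ = -1.058997 − -1.308997 = 0.250000
ω = Δθ/dt = 0.250000/0.5 = 0.5000
R = −Δy/(cos θ' − cos θ) = 2.0000
v = R·ω = 2.0000·0.5000 = 1.0000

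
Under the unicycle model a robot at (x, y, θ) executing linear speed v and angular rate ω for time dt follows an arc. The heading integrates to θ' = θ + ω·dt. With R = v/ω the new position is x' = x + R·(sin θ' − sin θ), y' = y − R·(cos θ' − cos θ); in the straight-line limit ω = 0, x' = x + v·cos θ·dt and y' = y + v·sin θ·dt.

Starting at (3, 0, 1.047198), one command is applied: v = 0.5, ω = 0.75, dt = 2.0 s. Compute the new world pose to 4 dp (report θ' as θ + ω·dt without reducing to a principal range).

(2.7960, 0.8857, 2.5472)

θ' = 1.0472 + 0.75·2.0 = 2.5472
R = v/ω = 0.5/0.75 = 0.6667
x' = 3 + 0.6667·(sin 2.5472 − sin 1.0472) = 2.7960
y' = 0 − 0.6667·(cos 2.5472 − cos 1.0472) = 0.8857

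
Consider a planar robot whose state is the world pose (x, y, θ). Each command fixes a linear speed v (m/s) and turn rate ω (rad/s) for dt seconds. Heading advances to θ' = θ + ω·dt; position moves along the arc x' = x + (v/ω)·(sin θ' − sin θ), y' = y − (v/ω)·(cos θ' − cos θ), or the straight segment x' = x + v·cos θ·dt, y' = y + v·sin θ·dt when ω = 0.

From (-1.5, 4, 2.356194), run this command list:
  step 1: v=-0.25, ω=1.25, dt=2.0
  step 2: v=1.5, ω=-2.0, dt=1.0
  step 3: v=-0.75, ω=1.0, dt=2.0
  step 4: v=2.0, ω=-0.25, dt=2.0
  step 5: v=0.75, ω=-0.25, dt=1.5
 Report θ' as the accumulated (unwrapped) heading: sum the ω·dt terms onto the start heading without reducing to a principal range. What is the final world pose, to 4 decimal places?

(-2.1588, -0.7232, 3.9812)

step 1: θ'=4.8562 (R=-0.2000) → pose (-1.1606, 4.1701, 4.8562)
step 2: θ'=2.8562 (R=-0.7500) → pose (-2.1141, 3.3429, 2.8562)
step 3: θ'=4.8562 (R=-0.7500) → pose (-1.1606, 4.1701, 4.8562)
step 4: θ'=4.3562 (R=-8.0000) → pose (-1.5802, 0.2339, 4.3562)
step 5: θ'=3.9812 (R=-3.0000) → pose (-2.1588, -0.7232, 3.9812)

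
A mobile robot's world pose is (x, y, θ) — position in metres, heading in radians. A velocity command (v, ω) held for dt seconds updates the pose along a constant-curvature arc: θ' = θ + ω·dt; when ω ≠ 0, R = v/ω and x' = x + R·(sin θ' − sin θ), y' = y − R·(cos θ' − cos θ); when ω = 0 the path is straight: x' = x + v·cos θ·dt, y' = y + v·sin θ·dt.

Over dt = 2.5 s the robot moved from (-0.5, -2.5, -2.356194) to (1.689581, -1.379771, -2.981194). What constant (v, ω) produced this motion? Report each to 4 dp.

v = -1.0000, ω = -0.2500

Δθ = -2.981194 − -2.356194 = -0.625000
ω = Δθ/dt = -0.625000/2.5 = -0.2500
R = Δx/(sin θ' − sin θ) = 4.0000
v = R·ω = 4.0000·-0.2500 = -1.0000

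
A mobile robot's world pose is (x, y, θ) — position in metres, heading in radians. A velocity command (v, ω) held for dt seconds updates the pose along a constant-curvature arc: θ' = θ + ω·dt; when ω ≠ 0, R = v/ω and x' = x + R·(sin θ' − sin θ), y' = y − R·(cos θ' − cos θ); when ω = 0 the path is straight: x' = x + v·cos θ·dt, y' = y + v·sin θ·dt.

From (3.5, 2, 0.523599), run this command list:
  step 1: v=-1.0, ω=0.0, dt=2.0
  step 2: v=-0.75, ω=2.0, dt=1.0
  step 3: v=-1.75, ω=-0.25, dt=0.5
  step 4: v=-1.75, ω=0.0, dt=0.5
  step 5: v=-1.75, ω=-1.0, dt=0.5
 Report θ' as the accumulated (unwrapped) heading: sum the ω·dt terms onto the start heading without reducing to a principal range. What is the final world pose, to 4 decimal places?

(3.5352, -1.4979, 1.8986)

step 1: θ'=0.5236 (straight) → pose (1.7679, 1.0000, 0.5236)
step 2: θ'=2.5236 (R=-0.3750) → pose (1.7382, 0.3696, 2.5236)
step 3: θ'=2.3986 (R=7.0000) → pose (2.4178, -0.1806, 2.3986)
step 4: θ'=2.3986 (straight) → pose (3.0622, -0.7725, 2.3986)
step 5: θ'=1.8986 (R=1.7500) → pose (3.5352, -1.4979, 1.8986)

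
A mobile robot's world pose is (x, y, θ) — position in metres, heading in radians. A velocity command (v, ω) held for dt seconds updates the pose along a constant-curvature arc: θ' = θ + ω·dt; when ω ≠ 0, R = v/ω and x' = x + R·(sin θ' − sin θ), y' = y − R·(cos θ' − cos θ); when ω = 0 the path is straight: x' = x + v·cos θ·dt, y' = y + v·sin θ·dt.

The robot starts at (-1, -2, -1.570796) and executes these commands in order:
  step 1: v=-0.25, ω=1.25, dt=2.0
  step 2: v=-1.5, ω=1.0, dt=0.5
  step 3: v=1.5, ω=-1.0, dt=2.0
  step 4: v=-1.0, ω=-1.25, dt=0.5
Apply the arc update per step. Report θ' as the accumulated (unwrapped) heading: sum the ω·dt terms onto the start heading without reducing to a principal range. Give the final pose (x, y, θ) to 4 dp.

(0.3398, -1.1356, -1.1958)

step 1: θ'=0.9292 (R=-0.2000) → pose (-1.3602, -1.8803, 0.9292)
step 2: θ'=1.4292 (R=-1.5000) → pose (-1.6435, -2.5663, 1.4292)
step 3: θ'=-0.5708 (R=-1.5000) → pose (0.6519, -1.5158, -0.5708)
step 4: θ'=-1.1958 (R=0.8000) → pose (0.3398, -1.1356, -1.1958)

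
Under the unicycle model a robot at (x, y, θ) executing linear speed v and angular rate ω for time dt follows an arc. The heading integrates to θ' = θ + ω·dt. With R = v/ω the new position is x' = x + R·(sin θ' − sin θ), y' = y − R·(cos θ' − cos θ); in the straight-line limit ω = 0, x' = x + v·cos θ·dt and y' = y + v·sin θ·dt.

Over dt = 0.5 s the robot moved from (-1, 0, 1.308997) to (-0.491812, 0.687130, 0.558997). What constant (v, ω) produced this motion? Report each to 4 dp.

Δθ = 0.558997 − 1.308997 = -0.750000
ω = Δθ/dt = -0.750000/0.5 = -1.5000
R = −Δy/(cos θ' − cos θ) = -1.1667
v = R·ω = -1.1667·-1.5000 = 1.7500

v = 1.7500, ω = -1.5000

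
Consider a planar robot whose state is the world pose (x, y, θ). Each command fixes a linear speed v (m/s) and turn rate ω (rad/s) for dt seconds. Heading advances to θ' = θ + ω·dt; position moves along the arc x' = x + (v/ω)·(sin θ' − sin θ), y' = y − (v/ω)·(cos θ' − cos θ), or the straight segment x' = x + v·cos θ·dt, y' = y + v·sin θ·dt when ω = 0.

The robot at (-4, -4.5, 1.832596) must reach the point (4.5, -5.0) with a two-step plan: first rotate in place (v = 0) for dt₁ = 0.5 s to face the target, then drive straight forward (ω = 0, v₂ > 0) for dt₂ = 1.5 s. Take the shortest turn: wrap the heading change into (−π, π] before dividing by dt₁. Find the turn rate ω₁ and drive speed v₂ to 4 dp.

heading to target = atan2(-5−-4.5, 4.5−-4) = -0.0588
Δθ = wrap(-0.0588 − 1.8326) = -1.8914; ω₁ = Δθ/dt₁ = -3.7827
distance = √((4.5−-4)² + (-5−-4.5)²) = 8.5147; v₂ = distance/dt₂ = 5.6765

ω₁ = -3.7827, v₂ = 5.6765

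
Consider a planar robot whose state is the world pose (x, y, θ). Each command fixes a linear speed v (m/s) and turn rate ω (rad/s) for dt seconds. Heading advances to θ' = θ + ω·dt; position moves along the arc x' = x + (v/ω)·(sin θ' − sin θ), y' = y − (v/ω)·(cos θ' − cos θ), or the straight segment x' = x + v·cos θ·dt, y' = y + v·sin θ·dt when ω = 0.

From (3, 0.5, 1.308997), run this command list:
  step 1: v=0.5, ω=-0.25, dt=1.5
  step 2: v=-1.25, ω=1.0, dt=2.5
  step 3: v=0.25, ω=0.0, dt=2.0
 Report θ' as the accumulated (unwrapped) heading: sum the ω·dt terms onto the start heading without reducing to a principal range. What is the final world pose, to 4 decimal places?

(4.2104, -0.9127, 3.4340)

step 1: θ'=0.9340 (R=-2.0000) → pose (3.3238, 1.1716, 0.9340)
step 2: θ'=3.4340 (R=-1.2500) → pose (4.6892, -0.7686, 3.4340)
step 3: θ'=3.4340 (straight) → pose (4.2104, -0.9127, 3.4340)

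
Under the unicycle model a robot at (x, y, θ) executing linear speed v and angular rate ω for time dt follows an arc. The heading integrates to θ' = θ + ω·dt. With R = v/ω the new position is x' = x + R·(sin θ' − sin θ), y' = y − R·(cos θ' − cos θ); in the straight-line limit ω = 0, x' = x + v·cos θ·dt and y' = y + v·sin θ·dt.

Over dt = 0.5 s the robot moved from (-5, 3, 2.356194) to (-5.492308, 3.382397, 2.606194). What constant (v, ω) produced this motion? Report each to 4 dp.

Δθ = 2.606194 − 2.356194 = 0.250000
ω = Δθ/dt = 0.250000/0.5 = 0.5000
R = Δx/(sin θ' − sin θ) = 2.5000
v = R·ω = 2.5000·0.5000 = 1.2500

v = 1.2500, ω = 0.5000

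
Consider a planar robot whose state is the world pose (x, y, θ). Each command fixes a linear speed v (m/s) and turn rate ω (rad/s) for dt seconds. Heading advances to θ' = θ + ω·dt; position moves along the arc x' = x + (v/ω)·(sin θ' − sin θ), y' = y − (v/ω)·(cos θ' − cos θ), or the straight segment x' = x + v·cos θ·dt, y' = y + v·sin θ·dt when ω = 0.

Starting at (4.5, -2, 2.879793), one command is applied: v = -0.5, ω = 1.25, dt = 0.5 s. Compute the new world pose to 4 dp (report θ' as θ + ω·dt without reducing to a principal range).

(4.7456, -1.9875, 3.5048)

θ' = 2.8798 + 1.25·0.5 = 3.5048
R = v/ω = -0.5/1.25 = -0.4000
x' = 4.5 + -0.4000·(sin 3.5048 − sin 2.8798) = 4.7456
y' = -2 − -0.4000·(cos 3.5048 − cos 2.8798) = -1.9875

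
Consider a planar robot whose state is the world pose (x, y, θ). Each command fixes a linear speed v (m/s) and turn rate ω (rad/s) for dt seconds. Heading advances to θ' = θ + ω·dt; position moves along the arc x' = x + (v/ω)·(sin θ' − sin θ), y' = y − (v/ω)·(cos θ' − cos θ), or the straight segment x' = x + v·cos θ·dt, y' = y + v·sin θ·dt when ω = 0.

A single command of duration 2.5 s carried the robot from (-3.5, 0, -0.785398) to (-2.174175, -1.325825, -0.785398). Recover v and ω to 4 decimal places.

Δθ = -0.785398 − -0.785398 = 0.000000
ω = Δθ/dt = 0.000000/2.5 = 0.0000
ω = 0 → v = (Δx·cos θ + Δy·sin θ)/dt = 0.7500

v = 0.7500, ω = 0.0000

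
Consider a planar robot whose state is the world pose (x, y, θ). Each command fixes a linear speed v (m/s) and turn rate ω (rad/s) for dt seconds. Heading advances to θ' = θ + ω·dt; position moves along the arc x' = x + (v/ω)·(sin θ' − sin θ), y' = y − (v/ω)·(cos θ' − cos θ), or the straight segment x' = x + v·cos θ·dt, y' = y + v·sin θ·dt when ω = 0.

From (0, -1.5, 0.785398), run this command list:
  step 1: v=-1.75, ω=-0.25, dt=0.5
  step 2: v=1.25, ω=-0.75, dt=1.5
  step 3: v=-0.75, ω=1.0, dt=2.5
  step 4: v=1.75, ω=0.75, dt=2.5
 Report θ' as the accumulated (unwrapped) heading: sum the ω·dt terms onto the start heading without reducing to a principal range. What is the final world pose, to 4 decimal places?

(-3.6014, -2.2797, 3.9104)

step 1: θ'=0.6604 (R=7.0000) → pose (-0.6557, -2.0785, 0.6604)
step 2: θ'=-0.4646 (R=-1.6667) → pose (1.1134, -1.9047, -0.4646)
step 3: θ'=2.0354 (R=-0.7500) → pose (0.1069, -2.9113, 2.0354)
step 4: θ'=3.9104 (R=2.3333) → pose (-3.6014, -2.2797, 3.9104)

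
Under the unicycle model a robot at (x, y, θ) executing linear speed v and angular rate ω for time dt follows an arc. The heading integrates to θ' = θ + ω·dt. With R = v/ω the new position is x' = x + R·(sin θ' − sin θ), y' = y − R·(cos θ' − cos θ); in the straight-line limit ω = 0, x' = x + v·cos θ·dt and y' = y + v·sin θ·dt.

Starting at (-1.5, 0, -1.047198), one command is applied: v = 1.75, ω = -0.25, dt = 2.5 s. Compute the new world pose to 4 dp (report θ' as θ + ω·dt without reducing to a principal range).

θ' = -1.0472 + -0.25·2.5 = -1.6722
R = v/ω = 1.75/-0.25 = -7.0000
x' = -1.5 + -7.0000·(sin -1.6722 − sin -1.0472) = -0.5981
y' = 0 − -7.0000·(cos -1.6722 − cos -1.0472) = -4.2086

(-0.5981, -4.2086, -1.6722)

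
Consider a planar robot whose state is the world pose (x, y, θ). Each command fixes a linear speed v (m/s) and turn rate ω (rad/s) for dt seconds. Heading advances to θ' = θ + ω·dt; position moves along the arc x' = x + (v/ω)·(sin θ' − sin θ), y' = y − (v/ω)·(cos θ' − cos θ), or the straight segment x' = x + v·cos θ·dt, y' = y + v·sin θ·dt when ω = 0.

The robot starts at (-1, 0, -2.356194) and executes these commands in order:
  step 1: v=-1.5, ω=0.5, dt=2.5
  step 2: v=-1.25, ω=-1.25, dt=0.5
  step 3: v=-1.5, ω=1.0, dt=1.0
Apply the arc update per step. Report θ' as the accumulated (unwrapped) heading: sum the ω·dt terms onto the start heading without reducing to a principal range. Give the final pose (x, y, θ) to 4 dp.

(-1.0116, 5.4294, -0.7312)

step 1: θ'=-1.1062 (R=-3.0000) → pose (-0.4393, 3.4655, -1.1062)
step 2: θ'=-1.7312 (R=1.0000) → pose (-0.5325, 4.0733, -1.7312)
step 3: θ'=-0.7312 (R=-1.5000) → pose (-1.0116, 5.4294, -0.7312)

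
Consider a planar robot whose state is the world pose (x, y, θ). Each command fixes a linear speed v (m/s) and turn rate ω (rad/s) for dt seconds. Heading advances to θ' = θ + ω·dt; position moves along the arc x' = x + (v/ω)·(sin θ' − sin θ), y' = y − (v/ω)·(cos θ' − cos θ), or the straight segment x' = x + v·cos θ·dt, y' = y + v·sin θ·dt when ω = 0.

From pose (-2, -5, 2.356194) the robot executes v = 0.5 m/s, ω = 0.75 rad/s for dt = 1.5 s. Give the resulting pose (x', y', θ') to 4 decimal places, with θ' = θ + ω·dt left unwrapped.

(-2.6935, -4.8428, 3.4812)

θ' = 2.3562 + 0.75·1.5 = 3.4812
R = v/ω = 0.5/0.75 = 0.6667
x' = -2 + 0.6667·(sin 3.4812 − sin 2.3562) = -2.6935
y' = -5 − 0.6667·(cos 3.4812 − cos 2.3562) = -4.8428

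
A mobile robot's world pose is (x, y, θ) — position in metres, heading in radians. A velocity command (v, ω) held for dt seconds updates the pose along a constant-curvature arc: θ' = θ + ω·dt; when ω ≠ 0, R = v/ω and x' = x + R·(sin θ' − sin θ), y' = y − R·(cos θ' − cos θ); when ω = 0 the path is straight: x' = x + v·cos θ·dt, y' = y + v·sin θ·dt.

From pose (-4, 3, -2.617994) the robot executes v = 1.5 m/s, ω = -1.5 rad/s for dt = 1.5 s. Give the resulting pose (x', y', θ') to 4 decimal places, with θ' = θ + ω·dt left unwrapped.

(-5.4879, 4.0210, -4.8680)

θ' = -2.6180 + -1.5·1.5 = -4.8680
R = v/ω = 1.5/-1.5 = -1.0000
x' = -4 + -1.0000·(sin -4.8680 − sin -2.6180) = -5.4879
y' = 3 − -1.0000·(cos -4.8680 − cos -2.6180) = 4.0210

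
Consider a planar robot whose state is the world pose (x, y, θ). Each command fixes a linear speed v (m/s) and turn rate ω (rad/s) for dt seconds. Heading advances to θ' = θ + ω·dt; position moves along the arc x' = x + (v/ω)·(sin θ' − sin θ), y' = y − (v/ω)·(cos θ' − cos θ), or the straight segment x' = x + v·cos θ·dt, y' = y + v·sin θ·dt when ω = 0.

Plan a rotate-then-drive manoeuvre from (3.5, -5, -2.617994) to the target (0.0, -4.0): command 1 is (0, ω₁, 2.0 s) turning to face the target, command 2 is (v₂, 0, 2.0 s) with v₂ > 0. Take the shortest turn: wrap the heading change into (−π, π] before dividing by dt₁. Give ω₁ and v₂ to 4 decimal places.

heading to target = atan2(-4−-5, 0−3.5) = 2.8633
Δθ = wrap(2.8633 − -2.6180) = -0.8019; ω₁ = Δθ/dt₁ = -0.4009
distance = √((0−3.5)² + (-4−-5)²) = 3.6401; v₂ = distance/dt₂ = 1.8200

ω₁ = -0.4009, v₂ = 1.8200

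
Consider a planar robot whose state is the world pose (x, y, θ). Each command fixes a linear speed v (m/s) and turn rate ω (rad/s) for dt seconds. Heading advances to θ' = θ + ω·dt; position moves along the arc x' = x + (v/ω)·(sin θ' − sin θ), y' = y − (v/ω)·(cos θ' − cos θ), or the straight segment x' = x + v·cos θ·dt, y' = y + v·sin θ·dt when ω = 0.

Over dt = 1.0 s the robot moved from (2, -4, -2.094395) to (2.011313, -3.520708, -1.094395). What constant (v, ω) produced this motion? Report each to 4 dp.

v = -0.5000, ω = 1.0000

Δθ = -1.094395 − -2.094395 = 1.000000
ω = Δθ/dt = 1.000000/1.0 = 1.0000
R = −Δy/(cos θ' − cos θ) = -0.5000
v = R·ω = -0.5000·1.0000 = -0.5000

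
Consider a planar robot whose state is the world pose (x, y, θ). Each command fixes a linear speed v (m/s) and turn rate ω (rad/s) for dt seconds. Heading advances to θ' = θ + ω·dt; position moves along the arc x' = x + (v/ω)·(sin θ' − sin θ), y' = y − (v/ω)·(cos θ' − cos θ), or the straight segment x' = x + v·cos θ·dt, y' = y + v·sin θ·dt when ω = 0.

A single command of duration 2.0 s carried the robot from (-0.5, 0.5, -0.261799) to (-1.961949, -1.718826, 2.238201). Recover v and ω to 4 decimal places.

Δθ = 2.238201 − -0.261799 = 2.500000
ω = Δθ/dt = 2.500000/2.0 = 1.2500
R = −Δy/(cos θ' − cos θ) = -1.4000
v = R·ω = -1.4000·1.2500 = -1.7500

v = -1.7500, ω = 1.2500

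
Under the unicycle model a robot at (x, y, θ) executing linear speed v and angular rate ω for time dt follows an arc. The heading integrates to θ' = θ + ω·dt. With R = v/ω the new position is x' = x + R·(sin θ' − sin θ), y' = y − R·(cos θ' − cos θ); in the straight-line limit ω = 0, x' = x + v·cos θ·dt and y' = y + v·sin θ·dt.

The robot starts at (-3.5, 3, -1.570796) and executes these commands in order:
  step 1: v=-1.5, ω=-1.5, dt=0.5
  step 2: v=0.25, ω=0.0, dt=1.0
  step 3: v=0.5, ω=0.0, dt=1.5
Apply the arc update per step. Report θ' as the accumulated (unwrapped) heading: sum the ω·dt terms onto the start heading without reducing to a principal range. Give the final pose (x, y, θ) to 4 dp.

step 1: θ'=-2.3208 (R=1.0000) → pose (-3.2317, 3.6816, -2.3208)
step 2: θ'=-2.3208 (straight) → pose (-3.4021, 3.4987, -2.3208)
step 3: θ'=-2.3208 (straight) → pose (-3.9133, 2.9499, -2.3208)

(-3.9133, 2.9499, -2.3208)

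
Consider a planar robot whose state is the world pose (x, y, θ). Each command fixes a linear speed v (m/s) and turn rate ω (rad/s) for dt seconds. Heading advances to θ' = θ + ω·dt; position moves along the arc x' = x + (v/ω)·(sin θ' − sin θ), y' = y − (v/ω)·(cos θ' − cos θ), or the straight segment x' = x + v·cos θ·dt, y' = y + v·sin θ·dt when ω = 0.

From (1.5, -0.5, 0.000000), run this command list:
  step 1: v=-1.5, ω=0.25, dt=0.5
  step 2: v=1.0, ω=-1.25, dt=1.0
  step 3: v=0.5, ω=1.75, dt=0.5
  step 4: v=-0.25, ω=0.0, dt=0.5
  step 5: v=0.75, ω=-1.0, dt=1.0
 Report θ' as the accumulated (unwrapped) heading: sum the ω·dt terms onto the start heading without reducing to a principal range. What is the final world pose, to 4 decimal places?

(2.1657, -1.6085, -1.2500)

step 1: θ'=0.1250 (R=-6.0000) → pose (0.7520, -0.5468, 0.1250)
step 2: θ'=-1.1250 (R=-0.8000) → pose (1.5735, -0.9956, -1.1250)
step 3: θ'=-0.2500 (R=0.2857) → pose (1.7606, -1.1493, -0.2500)
step 4: θ'=-0.2500 (straight) → pose (1.6395, -1.1183, -0.2500)
step 5: θ'=-1.2500 (R=-0.7500) → pose (2.1657, -1.6085, -1.2500)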